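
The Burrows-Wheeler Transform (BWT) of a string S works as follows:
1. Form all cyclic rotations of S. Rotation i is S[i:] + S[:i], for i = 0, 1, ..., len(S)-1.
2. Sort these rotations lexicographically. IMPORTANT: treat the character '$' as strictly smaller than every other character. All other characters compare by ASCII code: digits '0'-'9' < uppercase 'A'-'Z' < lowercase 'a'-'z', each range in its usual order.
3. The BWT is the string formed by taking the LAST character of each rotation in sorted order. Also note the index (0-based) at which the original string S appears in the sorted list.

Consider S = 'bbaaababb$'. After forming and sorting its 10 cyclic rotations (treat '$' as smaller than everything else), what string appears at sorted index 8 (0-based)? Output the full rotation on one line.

All 10 rotations (rotation i = S[i:]+S[:i]):
  rot[0] = bbaaababb$
  rot[1] = baaababb$b
  rot[2] = aaababb$bb
  rot[3] = aababb$bba
  rot[4] = ababb$bbaa
  rot[5] = babb$bbaaa
  rot[6] = abb$bbaaab
  rot[7] = bb$bbaaaba
  rot[8] = b$bbaaabab
  rot[9] = $bbaaababb
Sorted (with $ < everything):
  sorted[0] = $bbaaababb
  sorted[1] = aaababb$bb
  sorted[2] = aababb$bba
  sorted[3] = ababb$bbaa
  sorted[4] = abb$bbaaab
  sorted[5] = b$bbaaabab
  sorted[6] = baaababb$b
  sorted[7] = babb$bbaaa
  sorted[8] = bb$bbaaaba
  sorted[9] = bbaaababb$
sorted[8] = bb$bbaaaba

Answer: bb$bbaaaba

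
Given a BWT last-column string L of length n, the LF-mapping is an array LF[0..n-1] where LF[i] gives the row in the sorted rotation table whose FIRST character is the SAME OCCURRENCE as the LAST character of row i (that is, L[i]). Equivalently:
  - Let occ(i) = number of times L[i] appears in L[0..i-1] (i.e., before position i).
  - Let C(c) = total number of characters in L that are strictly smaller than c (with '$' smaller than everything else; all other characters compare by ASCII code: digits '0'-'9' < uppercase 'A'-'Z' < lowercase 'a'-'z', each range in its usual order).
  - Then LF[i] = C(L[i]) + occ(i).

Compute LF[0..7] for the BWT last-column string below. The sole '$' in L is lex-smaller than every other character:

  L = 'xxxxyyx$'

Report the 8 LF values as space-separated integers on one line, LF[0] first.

Char counts: '$':1, 'x':5, 'y':2
C (first-col start): C('$')=0, C('x')=1, C('y')=6
L[0]='x': occ=0, LF[0]=C('x')+0=1+0=1
L[1]='x': occ=1, LF[1]=C('x')+1=1+1=2
L[2]='x': occ=2, LF[2]=C('x')+2=1+2=3
L[3]='x': occ=3, LF[3]=C('x')+3=1+3=4
L[4]='y': occ=0, LF[4]=C('y')+0=6+0=6
L[5]='y': occ=1, LF[5]=C('y')+1=6+1=7
L[6]='x': occ=4, LF[6]=C('x')+4=1+4=5
L[7]='$': occ=0, LF[7]=C('$')+0=0+0=0

Answer: 1 2 3 4 6 7 5 0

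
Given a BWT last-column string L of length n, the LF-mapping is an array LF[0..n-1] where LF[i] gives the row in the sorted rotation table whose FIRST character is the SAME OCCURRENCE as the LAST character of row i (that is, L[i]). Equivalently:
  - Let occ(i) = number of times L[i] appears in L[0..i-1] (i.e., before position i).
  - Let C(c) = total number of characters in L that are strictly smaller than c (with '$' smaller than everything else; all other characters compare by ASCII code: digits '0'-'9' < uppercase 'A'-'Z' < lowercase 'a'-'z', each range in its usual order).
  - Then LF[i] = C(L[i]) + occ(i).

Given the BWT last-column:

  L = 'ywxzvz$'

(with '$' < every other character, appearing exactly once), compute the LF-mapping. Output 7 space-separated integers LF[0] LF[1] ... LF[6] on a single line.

Char counts: '$':1, 'v':1, 'w':1, 'x':1, 'y':1, 'z':2
C (first-col start): C('$')=0, C('v')=1, C('w')=2, C('x')=3, C('y')=4, C('z')=5
L[0]='y': occ=0, LF[0]=C('y')+0=4+0=4
L[1]='w': occ=0, LF[1]=C('w')+0=2+0=2
L[2]='x': occ=0, LF[2]=C('x')+0=3+0=3
L[3]='z': occ=0, LF[3]=C('z')+0=5+0=5
L[4]='v': occ=0, LF[4]=C('v')+0=1+0=1
L[5]='z': occ=1, LF[5]=C('z')+1=5+1=6
L[6]='$': occ=0, LF[6]=C('$')+0=0+0=0

Answer: 4 2 3 5 1 6 0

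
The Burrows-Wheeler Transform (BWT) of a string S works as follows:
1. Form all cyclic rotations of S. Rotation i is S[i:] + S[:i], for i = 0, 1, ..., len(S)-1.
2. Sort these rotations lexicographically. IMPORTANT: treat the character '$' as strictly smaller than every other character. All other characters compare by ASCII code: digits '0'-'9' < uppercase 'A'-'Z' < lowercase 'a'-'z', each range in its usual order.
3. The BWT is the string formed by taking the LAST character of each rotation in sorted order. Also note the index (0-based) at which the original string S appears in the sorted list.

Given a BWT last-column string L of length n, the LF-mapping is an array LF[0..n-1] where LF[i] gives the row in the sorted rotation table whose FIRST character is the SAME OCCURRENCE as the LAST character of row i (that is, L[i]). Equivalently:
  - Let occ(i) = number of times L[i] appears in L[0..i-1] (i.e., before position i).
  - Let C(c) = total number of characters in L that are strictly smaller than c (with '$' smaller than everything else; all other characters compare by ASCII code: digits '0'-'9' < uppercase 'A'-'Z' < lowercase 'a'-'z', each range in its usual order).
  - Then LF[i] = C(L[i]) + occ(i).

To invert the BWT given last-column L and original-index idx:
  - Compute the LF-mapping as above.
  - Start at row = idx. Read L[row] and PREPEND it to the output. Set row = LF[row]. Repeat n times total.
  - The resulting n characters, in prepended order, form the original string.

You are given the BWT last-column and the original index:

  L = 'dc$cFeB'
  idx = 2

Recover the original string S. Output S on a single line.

LF mapping: 5 3 0 4 2 6 1
Walk LF starting at row 2, prepending L[row]:
  step 1: row=2, L[2]='$', prepend. Next row=LF[2]=0
  step 2: row=0, L[0]='d', prepend. Next row=LF[0]=5
  step 3: row=5, L[5]='e', prepend. Next row=LF[5]=6
  step 4: row=6, L[6]='B', prepend. Next row=LF[6]=1
  step 5: row=1, L[1]='c', prepend. Next row=LF[1]=3
  step 6: row=3, L[3]='c', prepend. Next row=LF[3]=4
  step 7: row=4, L[4]='F', prepend. Next row=LF[4]=2
Reversed output: FccBed$

Answer: FccBed$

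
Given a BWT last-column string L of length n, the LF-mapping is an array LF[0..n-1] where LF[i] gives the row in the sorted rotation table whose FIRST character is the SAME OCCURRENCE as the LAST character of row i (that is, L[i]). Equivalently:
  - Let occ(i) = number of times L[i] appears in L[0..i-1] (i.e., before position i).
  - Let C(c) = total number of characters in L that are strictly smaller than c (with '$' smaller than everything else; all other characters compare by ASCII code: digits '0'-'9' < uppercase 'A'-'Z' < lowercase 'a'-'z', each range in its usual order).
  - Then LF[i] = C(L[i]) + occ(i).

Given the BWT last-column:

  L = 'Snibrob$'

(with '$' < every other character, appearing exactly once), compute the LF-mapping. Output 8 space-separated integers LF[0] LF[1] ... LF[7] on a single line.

Char counts: '$':1, 'S':1, 'b':2, 'i':1, 'n':1, 'o':1, 'r':1
C (first-col start): C('$')=0, C('S')=1, C('b')=2, C('i')=4, C('n')=5, C('o')=6, C('r')=7
L[0]='S': occ=0, LF[0]=C('S')+0=1+0=1
L[1]='n': occ=0, LF[1]=C('n')+0=5+0=5
L[2]='i': occ=0, LF[2]=C('i')+0=4+0=4
L[3]='b': occ=0, LF[3]=C('b')+0=2+0=2
L[4]='r': occ=0, LF[4]=C('r')+0=7+0=7
L[5]='o': occ=0, LF[5]=C('o')+0=6+0=6
L[6]='b': occ=1, LF[6]=C('b')+1=2+1=3
L[7]='$': occ=0, LF[7]=C('$')+0=0+0=0

Answer: 1 5 4 2 7 6 3 0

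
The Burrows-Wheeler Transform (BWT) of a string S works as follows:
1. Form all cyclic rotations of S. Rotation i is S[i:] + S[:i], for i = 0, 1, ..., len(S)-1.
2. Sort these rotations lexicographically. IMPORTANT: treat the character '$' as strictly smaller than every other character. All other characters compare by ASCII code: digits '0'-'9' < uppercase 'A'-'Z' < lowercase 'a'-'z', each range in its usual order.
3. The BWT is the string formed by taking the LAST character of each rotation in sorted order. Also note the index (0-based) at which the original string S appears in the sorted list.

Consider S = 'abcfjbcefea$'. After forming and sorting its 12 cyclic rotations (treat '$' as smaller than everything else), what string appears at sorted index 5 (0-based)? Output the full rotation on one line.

All 12 rotations (rotation i = S[i:]+S[:i]):
  rot[0] = abcfjbcefea$
  rot[1] = bcfjbcefea$a
  rot[2] = cfjbcefea$ab
  rot[3] = fjbcefea$abc
  rot[4] = jbcefea$abcf
  rot[5] = bcefea$abcfj
  rot[6] = cefea$abcfjb
  rot[7] = efea$abcfjbc
  rot[8] = fea$abcfjbce
  rot[9] = ea$abcfjbcef
  rot[10] = a$abcfjbcefe
  rot[11] = $abcfjbcefea
Sorted (with $ < everything):
  sorted[0] = $abcfjbcefea
  sorted[1] = a$abcfjbcefe
  sorted[2] = abcfjbcefea$
  sorted[3] = bcefea$abcfj
  sorted[4] = bcfjbcefea$a
  sorted[5] = cefea$abcfjb
  sorted[6] = cfjbcefea$ab
  sorted[7] = ea$abcfjbcef
  sorted[8] = efea$abcfjbc
  sorted[9] = fea$abcfjbce
  sorted[10] = fjbcefea$abc
  sorted[11] = jbcefea$abcf
sorted[5] = cefea$abcfjb

Answer: cefea$abcfjb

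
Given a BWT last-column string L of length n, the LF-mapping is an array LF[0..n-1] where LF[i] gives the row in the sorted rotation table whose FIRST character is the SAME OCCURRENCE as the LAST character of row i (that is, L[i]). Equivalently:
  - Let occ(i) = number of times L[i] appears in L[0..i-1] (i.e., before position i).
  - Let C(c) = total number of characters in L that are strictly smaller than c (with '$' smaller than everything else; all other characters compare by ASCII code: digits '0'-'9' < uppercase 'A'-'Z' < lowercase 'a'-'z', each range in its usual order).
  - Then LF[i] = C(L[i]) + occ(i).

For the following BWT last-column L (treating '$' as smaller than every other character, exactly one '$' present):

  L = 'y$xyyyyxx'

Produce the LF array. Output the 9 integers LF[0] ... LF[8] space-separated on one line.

Answer: 4 0 1 5 6 7 8 2 3

Derivation:
Char counts: '$':1, 'x':3, 'y':5
C (first-col start): C('$')=0, C('x')=1, C('y')=4
L[0]='y': occ=0, LF[0]=C('y')+0=4+0=4
L[1]='$': occ=0, LF[1]=C('$')+0=0+0=0
L[2]='x': occ=0, LF[2]=C('x')+0=1+0=1
L[3]='y': occ=1, LF[3]=C('y')+1=4+1=5
L[4]='y': occ=2, LF[4]=C('y')+2=4+2=6
L[5]='y': occ=3, LF[5]=C('y')+3=4+3=7
L[6]='y': occ=4, LF[6]=C('y')+4=4+4=8
L[7]='x': occ=1, LF[7]=C('x')+1=1+1=2
L[8]='x': occ=2, LF[8]=C('x')+2=1+2=3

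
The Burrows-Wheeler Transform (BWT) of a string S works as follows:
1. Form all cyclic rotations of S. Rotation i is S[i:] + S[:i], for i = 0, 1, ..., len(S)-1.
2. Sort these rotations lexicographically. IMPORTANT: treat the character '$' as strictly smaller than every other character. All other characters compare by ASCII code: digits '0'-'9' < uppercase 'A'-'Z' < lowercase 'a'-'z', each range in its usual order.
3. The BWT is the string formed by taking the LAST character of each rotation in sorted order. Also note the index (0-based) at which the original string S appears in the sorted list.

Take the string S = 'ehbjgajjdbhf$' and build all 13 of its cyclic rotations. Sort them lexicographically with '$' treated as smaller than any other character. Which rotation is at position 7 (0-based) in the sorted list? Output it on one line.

Answer: gajjdbhf$ehbj

Derivation:
All 13 rotations (rotation i = S[i:]+S[:i]):
  rot[0] = ehbjgajjdbhf$
  rot[1] = hbjgajjdbhf$e
  rot[2] = bjgajjdbhf$eh
  rot[3] = jgajjdbhf$ehb
  rot[4] = gajjdbhf$ehbj
  rot[5] = ajjdbhf$ehbjg
  rot[6] = jjdbhf$ehbjga
  rot[7] = jdbhf$ehbjgaj
  rot[8] = dbhf$ehbjgajj
  rot[9] = bhf$ehbjgajjd
  rot[10] = hf$ehbjgajjdb
  rot[11] = f$ehbjgajjdbh
  rot[12] = $ehbjgajjdbhf
Sorted (with $ < everything):
  sorted[0] = $ehbjgajjdbhf
  sorted[1] = ajjdbhf$ehbjg
  sorted[2] = bhf$ehbjgajjd
  sorted[3] = bjgajjdbhf$eh
  sorted[4] = dbhf$ehbjgajj
  sorted[5] = ehbjgajjdbhf$
  sorted[6] = f$ehbjgajjdbh
  sorted[7] = gajjdbhf$ehbj
  sorted[8] = hbjgajjdbhf$e
  sorted[9] = hf$ehbjgajjdb
  sorted[10] = jdbhf$ehbjgaj
  sorted[11] = jgajjdbhf$ehb
  sorted[12] = jjdbhf$ehbjga
sorted[7] = gajjdbhf$ehbj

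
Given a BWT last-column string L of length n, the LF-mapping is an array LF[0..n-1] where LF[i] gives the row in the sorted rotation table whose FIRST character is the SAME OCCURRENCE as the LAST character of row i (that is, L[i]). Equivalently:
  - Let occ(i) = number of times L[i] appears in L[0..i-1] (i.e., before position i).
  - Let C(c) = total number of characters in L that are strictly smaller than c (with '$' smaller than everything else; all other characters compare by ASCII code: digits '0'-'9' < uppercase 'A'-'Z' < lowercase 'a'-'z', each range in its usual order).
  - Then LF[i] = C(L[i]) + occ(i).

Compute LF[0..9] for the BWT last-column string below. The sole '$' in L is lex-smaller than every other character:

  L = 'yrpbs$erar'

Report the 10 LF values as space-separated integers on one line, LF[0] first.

Answer: 9 5 4 2 8 0 3 6 1 7

Derivation:
Char counts: '$':1, 'a':1, 'b':1, 'e':1, 'p':1, 'r':3, 's':1, 'y':1
C (first-col start): C('$')=0, C('a')=1, C('b')=2, C('e')=3, C('p')=4, C('r')=5, C('s')=8, C('y')=9
L[0]='y': occ=0, LF[0]=C('y')+0=9+0=9
L[1]='r': occ=0, LF[1]=C('r')+0=5+0=5
L[2]='p': occ=0, LF[2]=C('p')+0=4+0=4
L[3]='b': occ=0, LF[3]=C('b')+0=2+0=2
L[4]='s': occ=0, LF[4]=C('s')+0=8+0=8
L[5]='$': occ=0, LF[5]=C('$')+0=0+0=0
L[6]='e': occ=0, LF[6]=C('e')+0=3+0=3
L[7]='r': occ=1, LF[7]=C('r')+1=5+1=6
L[8]='a': occ=0, LF[8]=C('a')+0=1+0=1
L[9]='r': occ=2, LF[9]=C('r')+2=5+2=7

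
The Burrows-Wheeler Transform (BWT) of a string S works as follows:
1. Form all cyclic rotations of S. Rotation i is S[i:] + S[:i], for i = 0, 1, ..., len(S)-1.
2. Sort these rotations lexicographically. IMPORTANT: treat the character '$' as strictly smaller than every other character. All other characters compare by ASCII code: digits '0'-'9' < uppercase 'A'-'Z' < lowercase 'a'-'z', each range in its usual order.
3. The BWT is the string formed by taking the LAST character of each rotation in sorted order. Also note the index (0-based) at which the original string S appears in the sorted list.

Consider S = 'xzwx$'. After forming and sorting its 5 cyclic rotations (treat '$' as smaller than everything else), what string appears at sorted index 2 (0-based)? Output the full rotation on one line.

Answer: x$xzw

Derivation:
All 5 rotations (rotation i = S[i:]+S[:i]):
  rot[0] = xzwx$
  rot[1] = zwx$x
  rot[2] = wx$xz
  rot[3] = x$xzw
  rot[4] = $xzwx
Sorted (with $ < everything):
  sorted[0] = $xzwx
  sorted[1] = wx$xz
  sorted[2] = x$xzw
  sorted[3] = xzwx$
  sorted[4] = zwx$x
sorted[2] = x$xzw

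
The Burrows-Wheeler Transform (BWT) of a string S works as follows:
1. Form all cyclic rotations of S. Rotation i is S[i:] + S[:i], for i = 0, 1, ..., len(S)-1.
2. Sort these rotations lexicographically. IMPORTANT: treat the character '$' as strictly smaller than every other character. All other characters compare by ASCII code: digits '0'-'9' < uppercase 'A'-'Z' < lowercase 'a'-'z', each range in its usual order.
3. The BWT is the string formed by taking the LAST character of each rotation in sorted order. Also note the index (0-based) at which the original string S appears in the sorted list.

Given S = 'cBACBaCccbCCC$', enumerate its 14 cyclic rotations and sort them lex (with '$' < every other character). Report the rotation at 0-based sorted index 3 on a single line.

All 14 rotations (rotation i = S[i:]+S[:i]):
  rot[0] = cBACBaCccbCCC$
  rot[1] = BACBaCccbCCC$c
  rot[2] = ACBaCccbCCC$cB
  rot[3] = CBaCccbCCC$cBA
  rot[4] = BaCccbCCC$cBAC
  rot[5] = aCccbCCC$cBACB
  rot[6] = CccbCCC$cBACBa
  rot[7] = ccbCCC$cBACBaC
  rot[8] = cbCCC$cBACBaCc
  rot[9] = bCCC$cBACBaCcc
  rot[10] = CCC$cBACBaCccb
  rot[11] = CC$cBACBaCccbC
  rot[12] = C$cBACBaCccbCC
  rot[13] = $cBACBaCccbCCC
Sorted (with $ < everything):
  sorted[0] = $cBACBaCccbCCC
  sorted[1] = ACBaCccbCCC$cB
  sorted[2] = BACBaCccbCCC$c
  sorted[3] = BaCccbCCC$cBAC
  sorted[4] = C$cBACBaCccbCC
  sorted[5] = CBaCccbCCC$cBA
  sorted[6] = CC$cBACBaCccbC
  sorted[7] = CCC$cBACBaCccb
  sorted[8] = CccbCCC$cBACBa
  sorted[9] = aCccbCCC$cBACB
  sorted[10] = bCCC$cBACBaCcc
  sorted[11] = cBACBaCccbCCC$
  sorted[12] = cbCCC$cBACBaCc
  sorted[13] = ccbCCC$cBACBaC
sorted[3] = BaCccbCCC$cBAC

Answer: BaCccbCCC$cBAC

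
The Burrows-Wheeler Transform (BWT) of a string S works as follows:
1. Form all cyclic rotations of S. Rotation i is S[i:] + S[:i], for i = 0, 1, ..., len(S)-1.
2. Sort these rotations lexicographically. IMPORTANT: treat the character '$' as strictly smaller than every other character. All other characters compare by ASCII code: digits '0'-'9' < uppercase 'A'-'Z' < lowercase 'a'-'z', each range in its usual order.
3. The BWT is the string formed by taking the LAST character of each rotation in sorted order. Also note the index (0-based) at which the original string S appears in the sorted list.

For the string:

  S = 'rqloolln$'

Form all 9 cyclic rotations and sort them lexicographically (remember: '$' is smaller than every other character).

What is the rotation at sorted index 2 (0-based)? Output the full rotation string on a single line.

Answer: ln$rqlool

Derivation:
All 9 rotations (rotation i = S[i:]+S[:i]):
  rot[0] = rqloolln$
  rot[1] = qloolln$r
  rot[2] = loolln$rq
  rot[3] = oolln$rql
  rot[4] = olln$rqlo
  rot[5] = lln$rqloo
  rot[6] = ln$rqlool
  rot[7] = n$rqlooll
  rot[8] = $rqloolln
Sorted (with $ < everything):
  sorted[0] = $rqloolln
  sorted[1] = lln$rqloo
  sorted[2] = ln$rqlool
  sorted[3] = loolln$rq
  sorted[4] = n$rqlooll
  sorted[5] = olln$rqlo
  sorted[6] = oolln$rql
  sorted[7] = qloolln$r
  sorted[8] = rqloolln$
sorted[2] = ln$rqlool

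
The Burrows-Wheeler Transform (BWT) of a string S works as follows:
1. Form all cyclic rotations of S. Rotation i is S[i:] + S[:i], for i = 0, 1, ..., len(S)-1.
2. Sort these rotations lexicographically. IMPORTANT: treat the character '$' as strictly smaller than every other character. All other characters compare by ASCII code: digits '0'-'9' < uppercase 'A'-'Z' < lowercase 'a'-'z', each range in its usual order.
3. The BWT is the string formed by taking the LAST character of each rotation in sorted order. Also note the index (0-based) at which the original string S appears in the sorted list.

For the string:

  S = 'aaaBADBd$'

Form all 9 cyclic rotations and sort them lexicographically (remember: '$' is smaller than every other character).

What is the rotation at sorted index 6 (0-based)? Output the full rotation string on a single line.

All 9 rotations (rotation i = S[i:]+S[:i]):
  rot[0] = aaaBADBd$
  rot[1] = aaBADBd$a
  rot[2] = aBADBd$aa
  rot[3] = BADBd$aaa
  rot[4] = ADBd$aaaB
  rot[5] = DBd$aaaBA
  rot[6] = Bd$aaaBAD
  rot[7] = d$aaaBADB
  rot[8] = $aaaBADBd
Sorted (with $ < everything):
  sorted[0] = $aaaBADBd
  sorted[1] = ADBd$aaaB
  sorted[2] = BADBd$aaa
  sorted[3] = Bd$aaaBAD
  sorted[4] = DBd$aaaBA
  sorted[5] = aBADBd$aa
  sorted[6] = aaBADBd$a
  sorted[7] = aaaBADBd$
  sorted[8] = d$aaaBADB
sorted[6] = aaBADBd$a

Answer: aaBADBd$a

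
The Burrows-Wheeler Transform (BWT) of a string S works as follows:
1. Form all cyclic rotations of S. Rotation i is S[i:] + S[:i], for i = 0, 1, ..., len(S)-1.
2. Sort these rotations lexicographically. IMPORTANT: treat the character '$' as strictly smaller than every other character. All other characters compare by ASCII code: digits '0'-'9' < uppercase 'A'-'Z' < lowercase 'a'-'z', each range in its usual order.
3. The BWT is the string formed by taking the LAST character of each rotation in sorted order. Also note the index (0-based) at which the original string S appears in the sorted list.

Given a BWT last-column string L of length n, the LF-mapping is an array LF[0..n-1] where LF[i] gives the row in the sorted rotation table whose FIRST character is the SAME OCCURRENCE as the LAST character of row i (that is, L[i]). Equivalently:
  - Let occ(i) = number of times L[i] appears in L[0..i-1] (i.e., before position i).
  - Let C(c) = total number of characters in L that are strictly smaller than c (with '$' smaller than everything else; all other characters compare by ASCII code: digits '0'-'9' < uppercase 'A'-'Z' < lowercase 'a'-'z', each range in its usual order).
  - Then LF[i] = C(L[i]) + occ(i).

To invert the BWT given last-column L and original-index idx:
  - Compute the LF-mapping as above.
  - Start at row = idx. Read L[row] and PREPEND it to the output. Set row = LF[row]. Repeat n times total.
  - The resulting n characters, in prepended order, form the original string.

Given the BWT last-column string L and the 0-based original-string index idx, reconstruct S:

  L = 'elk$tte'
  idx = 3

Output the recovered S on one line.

LF mapping: 1 4 3 0 5 6 2
Walk LF starting at row 3, prepending L[row]:
  step 1: row=3, L[3]='$', prepend. Next row=LF[3]=0
  step 2: row=0, L[0]='e', prepend. Next row=LF[0]=1
  step 3: row=1, L[1]='l', prepend. Next row=LF[1]=4
  step 4: row=4, L[4]='t', prepend. Next row=LF[4]=5
  step 5: row=5, L[5]='t', prepend. Next row=LF[5]=6
  step 6: row=6, L[6]='e', prepend. Next row=LF[6]=2
  step 7: row=2, L[2]='k', prepend. Next row=LF[2]=3
Reversed output: kettle$

Answer: kettle$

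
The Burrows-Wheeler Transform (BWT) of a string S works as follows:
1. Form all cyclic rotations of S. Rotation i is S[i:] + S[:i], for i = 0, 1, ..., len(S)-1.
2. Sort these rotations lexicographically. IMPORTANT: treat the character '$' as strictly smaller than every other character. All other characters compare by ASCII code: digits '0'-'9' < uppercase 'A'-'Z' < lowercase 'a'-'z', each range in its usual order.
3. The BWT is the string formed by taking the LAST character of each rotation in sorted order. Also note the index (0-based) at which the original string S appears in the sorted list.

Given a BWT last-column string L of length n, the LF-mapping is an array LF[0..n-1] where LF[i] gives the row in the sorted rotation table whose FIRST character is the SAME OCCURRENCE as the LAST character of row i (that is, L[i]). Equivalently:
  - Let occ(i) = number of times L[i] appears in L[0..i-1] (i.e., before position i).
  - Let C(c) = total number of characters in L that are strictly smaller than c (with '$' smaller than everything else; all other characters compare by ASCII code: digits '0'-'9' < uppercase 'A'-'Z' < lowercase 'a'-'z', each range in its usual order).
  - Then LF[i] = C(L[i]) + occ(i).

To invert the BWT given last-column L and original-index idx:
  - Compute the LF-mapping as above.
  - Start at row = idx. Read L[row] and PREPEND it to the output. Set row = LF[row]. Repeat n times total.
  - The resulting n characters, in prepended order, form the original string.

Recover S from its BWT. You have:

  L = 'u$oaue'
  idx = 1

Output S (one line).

Answer: aoeuu$

Derivation:
LF mapping: 4 0 3 1 5 2
Walk LF starting at row 1, prepending L[row]:
  step 1: row=1, L[1]='$', prepend. Next row=LF[1]=0
  step 2: row=0, L[0]='u', prepend. Next row=LF[0]=4
  step 3: row=4, L[4]='u', prepend. Next row=LF[4]=5
  step 4: row=5, L[5]='e', prepend. Next row=LF[5]=2
  step 5: row=2, L[2]='o', prepend. Next row=LF[2]=3
  step 6: row=3, L[3]='a', prepend. Next row=LF[3]=1
Reversed output: aoeuu$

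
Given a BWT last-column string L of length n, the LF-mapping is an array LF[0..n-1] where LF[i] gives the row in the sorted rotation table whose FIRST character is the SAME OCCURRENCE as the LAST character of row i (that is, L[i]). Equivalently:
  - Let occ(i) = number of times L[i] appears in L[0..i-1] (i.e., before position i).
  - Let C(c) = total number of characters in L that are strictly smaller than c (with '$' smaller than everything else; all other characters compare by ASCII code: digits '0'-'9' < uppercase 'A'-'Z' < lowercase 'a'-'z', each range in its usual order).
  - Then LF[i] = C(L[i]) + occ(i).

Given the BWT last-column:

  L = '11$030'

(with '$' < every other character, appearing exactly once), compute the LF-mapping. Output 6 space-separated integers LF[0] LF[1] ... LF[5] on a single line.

Char counts: '$':1, '0':2, '1':2, '3':1
C (first-col start): C('$')=0, C('0')=1, C('1')=3, C('3')=5
L[0]='1': occ=0, LF[0]=C('1')+0=3+0=3
L[1]='1': occ=1, LF[1]=C('1')+1=3+1=4
L[2]='$': occ=0, LF[2]=C('$')+0=0+0=0
L[3]='0': occ=0, LF[3]=C('0')+0=1+0=1
L[4]='3': occ=0, LF[4]=C('3')+0=5+0=5
L[5]='0': occ=1, LF[5]=C('0')+1=1+1=2

Answer: 3 4 0 1 5 2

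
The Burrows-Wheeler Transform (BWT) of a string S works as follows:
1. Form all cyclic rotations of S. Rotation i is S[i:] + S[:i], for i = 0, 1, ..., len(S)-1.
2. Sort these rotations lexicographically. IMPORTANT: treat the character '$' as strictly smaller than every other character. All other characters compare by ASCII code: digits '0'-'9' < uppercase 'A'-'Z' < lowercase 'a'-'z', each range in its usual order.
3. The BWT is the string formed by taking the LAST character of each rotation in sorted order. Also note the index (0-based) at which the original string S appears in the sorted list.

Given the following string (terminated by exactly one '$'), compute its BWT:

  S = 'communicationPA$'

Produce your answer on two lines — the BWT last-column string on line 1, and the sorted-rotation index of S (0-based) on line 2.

All 16 rotations (rotation i = S[i:]+S[:i]):
  rot[0] = communicationPA$
  rot[1] = ommunicationPA$c
  rot[2] = mmunicationPA$co
  rot[3] = municationPA$com
  rot[4] = unicationPA$comm
  rot[5] = nicationPA$commu
  rot[6] = icationPA$commun
  rot[7] = cationPA$communi
  rot[8] = ationPA$communic
  rot[9] = tionPA$communica
  rot[10] = ionPA$communicat
  rot[11] = onPA$communicati
  rot[12] = nPA$communicatio
  rot[13] = PA$communication
  rot[14] = A$communicationP
  rot[15] = $communicationPA
Sorted (with $ < everything):
  sorted[0] = $communicationPA  (last char: 'A')
  sorted[1] = A$communicationP  (last char: 'P')
  sorted[2] = PA$communication  (last char: 'n')
  sorted[3] = ationPA$communic  (last char: 'c')
  sorted[4] = cationPA$communi  (last char: 'i')
  sorted[5] = communicationPA$  (last char: '$')
  sorted[6] = icationPA$commun  (last char: 'n')
  sorted[7] = ionPA$communicat  (last char: 't')
  sorted[8] = mmunicationPA$co  (last char: 'o')
  sorted[9] = municationPA$com  (last char: 'm')
  sorted[10] = nPA$communicatio  (last char: 'o')
  sorted[11] = nicationPA$commu  (last char: 'u')
  sorted[12] = ommunicationPA$c  (last char: 'c')
  sorted[13] = onPA$communicati  (last char: 'i')
  sorted[14] = tionPA$communica  (last char: 'a')
  sorted[15] = unicationPA$comm  (last char: 'm')
Last column: APnci$ntomouciam
Original string S is at sorted index 5

Answer: APnci$ntomouciam
5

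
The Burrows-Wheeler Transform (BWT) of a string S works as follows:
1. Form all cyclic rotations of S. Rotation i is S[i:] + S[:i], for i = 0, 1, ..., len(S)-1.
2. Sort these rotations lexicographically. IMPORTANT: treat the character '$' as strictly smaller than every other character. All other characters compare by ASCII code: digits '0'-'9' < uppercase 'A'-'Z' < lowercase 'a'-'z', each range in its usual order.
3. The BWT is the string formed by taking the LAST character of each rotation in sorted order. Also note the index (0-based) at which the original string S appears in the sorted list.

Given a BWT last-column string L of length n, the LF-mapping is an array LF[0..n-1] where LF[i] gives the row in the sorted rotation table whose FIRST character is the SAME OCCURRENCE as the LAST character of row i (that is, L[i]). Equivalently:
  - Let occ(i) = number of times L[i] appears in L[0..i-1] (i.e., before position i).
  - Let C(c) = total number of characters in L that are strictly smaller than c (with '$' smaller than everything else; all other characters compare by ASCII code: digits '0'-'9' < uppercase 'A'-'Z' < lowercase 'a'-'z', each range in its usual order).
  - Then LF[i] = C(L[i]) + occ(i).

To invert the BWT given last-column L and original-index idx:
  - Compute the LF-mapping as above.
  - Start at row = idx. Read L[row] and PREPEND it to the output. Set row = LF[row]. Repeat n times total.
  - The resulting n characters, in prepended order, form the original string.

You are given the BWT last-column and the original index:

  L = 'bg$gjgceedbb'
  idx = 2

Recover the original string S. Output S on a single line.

Answer: bgdgbjceegb$

Derivation:
LF mapping: 1 8 0 9 11 10 4 6 7 5 2 3
Walk LF starting at row 2, prepending L[row]:
  step 1: row=2, L[2]='$', prepend. Next row=LF[2]=0
  step 2: row=0, L[0]='b', prepend. Next row=LF[0]=1
  step 3: row=1, L[1]='g', prepend. Next row=LF[1]=8
  step 4: row=8, L[8]='e', prepend. Next row=LF[8]=7
  step 5: row=7, L[7]='e', prepend. Next row=LF[7]=6
  step 6: row=6, L[6]='c', prepend. Next row=LF[6]=4
  step 7: row=4, L[4]='j', prepend. Next row=LF[4]=11
  step 8: row=11, L[11]='b', prepend. Next row=LF[11]=3
  step 9: row=3, L[3]='g', prepend. Next row=LF[3]=9
  step 10: row=9, L[9]='d', prepend. Next row=LF[9]=5
  step 11: row=5, L[5]='g', prepend. Next row=LF[5]=10
  step 12: row=10, L[10]='b', prepend. Next row=LF[10]=2
Reversed output: bgdgbjceegb$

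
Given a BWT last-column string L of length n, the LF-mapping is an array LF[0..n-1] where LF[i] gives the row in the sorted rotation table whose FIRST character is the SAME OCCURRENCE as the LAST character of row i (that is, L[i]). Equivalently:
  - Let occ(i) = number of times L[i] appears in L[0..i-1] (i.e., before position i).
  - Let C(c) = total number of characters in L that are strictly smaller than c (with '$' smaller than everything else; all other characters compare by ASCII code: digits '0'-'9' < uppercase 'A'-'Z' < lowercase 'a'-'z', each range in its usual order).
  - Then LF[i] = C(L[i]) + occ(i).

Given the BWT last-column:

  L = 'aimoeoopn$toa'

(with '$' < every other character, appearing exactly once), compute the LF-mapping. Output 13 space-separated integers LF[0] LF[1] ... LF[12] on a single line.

Answer: 1 4 5 7 3 8 9 11 6 0 12 10 2

Derivation:
Char counts: '$':1, 'a':2, 'e':1, 'i':1, 'm':1, 'n':1, 'o':4, 'p':1, 't':1
C (first-col start): C('$')=0, C('a')=1, C('e')=3, C('i')=4, C('m')=5, C('n')=6, C('o')=7, C('p')=11, C('t')=12
L[0]='a': occ=0, LF[0]=C('a')+0=1+0=1
L[1]='i': occ=0, LF[1]=C('i')+0=4+0=4
L[2]='m': occ=0, LF[2]=C('m')+0=5+0=5
L[3]='o': occ=0, LF[3]=C('o')+0=7+0=7
L[4]='e': occ=0, LF[4]=C('e')+0=3+0=3
L[5]='o': occ=1, LF[5]=C('o')+1=7+1=8
L[6]='o': occ=2, LF[6]=C('o')+2=7+2=9
L[7]='p': occ=0, LF[7]=C('p')+0=11+0=11
L[8]='n': occ=0, LF[8]=C('n')+0=6+0=6
L[9]='$': occ=0, LF[9]=C('$')+0=0+0=0
L[10]='t': occ=0, LF[10]=C('t')+0=12+0=12
L[11]='o': occ=3, LF[11]=C('o')+3=7+3=10
L[12]='a': occ=1, LF[12]=C('a')+1=1+1=2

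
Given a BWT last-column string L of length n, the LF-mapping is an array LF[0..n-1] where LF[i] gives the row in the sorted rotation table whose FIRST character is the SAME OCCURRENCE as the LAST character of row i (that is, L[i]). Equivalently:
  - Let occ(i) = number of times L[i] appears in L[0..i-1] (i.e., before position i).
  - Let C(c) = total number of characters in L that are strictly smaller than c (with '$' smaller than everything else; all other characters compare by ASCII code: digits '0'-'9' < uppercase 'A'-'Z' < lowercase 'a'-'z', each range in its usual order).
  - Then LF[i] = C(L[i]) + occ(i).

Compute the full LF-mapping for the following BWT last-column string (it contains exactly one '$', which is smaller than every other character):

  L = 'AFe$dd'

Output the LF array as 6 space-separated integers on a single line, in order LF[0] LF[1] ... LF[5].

Answer: 1 2 5 0 3 4

Derivation:
Char counts: '$':1, 'A':1, 'F':1, 'd':2, 'e':1
C (first-col start): C('$')=0, C('A')=1, C('F')=2, C('d')=3, C('e')=5
L[0]='A': occ=0, LF[0]=C('A')+0=1+0=1
L[1]='F': occ=0, LF[1]=C('F')+0=2+0=2
L[2]='e': occ=0, LF[2]=C('e')+0=5+0=5
L[3]='$': occ=0, LF[3]=C('$')+0=0+0=0
L[4]='d': occ=0, LF[4]=C('d')+0=3+0=3
L[5]='d': occ=1, LF[5]=C('d')+1=3+1=4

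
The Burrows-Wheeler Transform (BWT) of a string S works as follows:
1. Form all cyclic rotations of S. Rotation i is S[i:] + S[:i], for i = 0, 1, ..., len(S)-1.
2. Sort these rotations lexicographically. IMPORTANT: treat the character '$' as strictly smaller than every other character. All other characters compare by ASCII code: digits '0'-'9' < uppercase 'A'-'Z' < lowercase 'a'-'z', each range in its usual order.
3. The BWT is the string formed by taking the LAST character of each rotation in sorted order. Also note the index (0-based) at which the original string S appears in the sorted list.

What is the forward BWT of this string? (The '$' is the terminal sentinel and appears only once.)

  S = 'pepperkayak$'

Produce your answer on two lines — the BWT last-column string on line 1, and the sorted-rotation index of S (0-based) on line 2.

All 12 rotations (rotation i = S[i:]+S[:i]):
  rot[0] = pepperkayak$
  rot[1] = epperkayak$p
  rot[2] = pperkayak$pe
  rot[3] = perkayak$pep
  rot[4] = erkayak$pepp
  rot[5] = rkayak$peppe
  rot[6] = kayak$pepper
  rot[7] = ayak$pepperk
  rot[8] = yak$pepperka
  rot[9] = ak$pepperkay
  rot[10] = k$pepperkaya
  rot[11] = $pepperkayak
Sorted (with $ < everything):
  sorted[0] = $pepperkayak  (last char: 'k')
  sorted[1] = ak$pepperkay  (last char: 'y')
  sorted[2] = ayak$pepperk  (last char: 'k')
  sorted[3] = epperkayak$p  (last char: 'p')
  sorted[4] = erkayak$pepp  (last char: 'p')
  sorted[5] = k$pepperkaya  (last char: 'a')
  sorted[6] = kayak$pepper  (last char: 'r')
  sorted[7] = pepperkayak$  (last char: '$')
  sorted[8] = perkayak$pep  (last char: 'p')
  sorted[9] = pperkayak$pe  (last char: 'e')
  sorted[10] = rkayak$peppe  (last char: 'e')
  sorted[11] = yak$pepperka  (last char: 'a')
Last column: kykppar$peea
Original string S is at sorted index 7

Answer: kykppar$peea
7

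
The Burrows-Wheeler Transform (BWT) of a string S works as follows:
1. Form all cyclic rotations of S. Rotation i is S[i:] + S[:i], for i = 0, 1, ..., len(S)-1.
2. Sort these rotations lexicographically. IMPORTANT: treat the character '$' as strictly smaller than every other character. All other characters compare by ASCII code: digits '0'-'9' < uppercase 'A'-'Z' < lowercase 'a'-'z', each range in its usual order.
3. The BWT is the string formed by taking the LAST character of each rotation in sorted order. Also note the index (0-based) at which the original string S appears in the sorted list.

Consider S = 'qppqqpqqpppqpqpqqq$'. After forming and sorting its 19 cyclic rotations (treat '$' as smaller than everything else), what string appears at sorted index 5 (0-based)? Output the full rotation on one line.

All 19 rotations (rotation i = S[i:]+S[:i]):
  rot[0] = qppqqpqqpppqpqpqqq$
  rot[1] = ppqqpqqpppqpqpqqq$q
  rot[2] = pqqpqqpppqpqpqqq$qp
  rot[3] = qqpqqpppqpqpqqq$qpp
  rot[4] = qpqqpppqpqpqqq$qppq
  rot[5] = pqqpppqpqpqqq$qppqq
  rot[6] = qqpppqpqpqqq$qppqqp
  rot[7] = qpppqpqpqqq$qppqqpq
  rot[8] = pppqpqpqqq$qppqqpqq
  rot[9] = ppqpqpqqq$qppqqpqqp
  rot[10] = pqpqpqqq$qppqqpqqpp
  rot[11] = qpqpqqq$qppqqpqqppp
  rot[12] = pqpqqq$qppqqpqqpppq
  rot[13] = qpqqq$qppqqpqqpppqp
  rot[14] = pqqq$qppqqpqqpppqpq
  rot[15] = qqq$qppqqpqqpppqpqp
  rot[16] = qq$qppqqpqqpppqpqpq
  rot[17] = q$qppqqpqqpppqpqpqq
  rot[18] = $qppqqpqqpppqpqpqqq
Sorted (with $ < everything):
  sorted[0] = $qppqqpqqpppqpqpqqq
  sorted[1] = pppqpqpqqq$qppqqpqq
  sorted[2] = ppqpqpqqq$qppqqpqqp
  sorted[3] = ppqqpqqpppqpqpqqq$q
  sorted[4] = pqpqpqqq$qppqqpqqpp
  sorted[5] = pqpqqq$qppqqpqqpppq
  sorted[6] = pqqpppqpqpqqq$qppqq
  sorted[7] = pqqpqqpppqpqpqqq$qp
  sorted[8] = pqqq$qppqqpqqpppqpq
  sorted[9] = q$qppqqpqqpppqpqpqq
  sorted[10] = qpppqpqpqqq$qppqqpq
  sorted[11] = qppqqpqqpppqpqpqqq$
  sorted[12] = qpqpqqq$qppqqpqqppp
  sorted[13] = qpqqpppqpqpqqq$qppq
  sorted[14] = qpqqq$qppqqpqqpppqp
  sorted[15] = qq$qppqqpqqpppqpqpq
  sorted[16] = qqpppqpqpqqq$qppqqp
  sorted[17] = qqpqqpppqpqpqqq$qpp
  sorted[18] = qqq$qppqqpqqpppqpqp
sorted[5] = pqpqqq$qppqqpqqpppq

Answer: pqpqqq$qppqqpqqpppq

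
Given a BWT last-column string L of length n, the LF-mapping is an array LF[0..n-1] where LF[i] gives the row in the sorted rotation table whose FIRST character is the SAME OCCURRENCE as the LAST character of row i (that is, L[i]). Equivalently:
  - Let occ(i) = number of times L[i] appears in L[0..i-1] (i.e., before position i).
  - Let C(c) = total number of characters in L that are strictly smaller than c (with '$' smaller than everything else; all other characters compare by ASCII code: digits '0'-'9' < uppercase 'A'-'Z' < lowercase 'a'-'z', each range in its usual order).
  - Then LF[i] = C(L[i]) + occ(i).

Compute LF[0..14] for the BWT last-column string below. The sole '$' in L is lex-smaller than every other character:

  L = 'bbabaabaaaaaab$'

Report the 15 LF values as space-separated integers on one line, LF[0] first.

Answer: 10 11 1 12 2 3 13 4 5 6 7 8 9 14 0

Derivation:
Char counts: '$':1, 'a':9, 'b':5
C (first-col start): C('$')=0, C('a')=1, C('b')=10
L[0]='b': occ=0, LF[0]=C('b')+0=10+0=10
L[1]='b': occ=1, LF[1]=C('b')+1=10+1=11
L[2]='a': occ=0, LF[2]=C('a')+0=1+0=1
L[3]='b': occ=2, LF[3]=C('b')+2=10+2=12
L[4]='a': occ=1, LF[4]=C('a')+1=1+1=2
L[5]='a': occ=2, LF[5]=C('a')+2=1+2=3
L[6]='b': occ=3, LF[6]=C('b')+3=10+3=13
L[7]='a': occ=3, LF[7]=C('a')+3=1+3=4
L[8]='a': occ=4, LF[8]=C('a')+4=1+4=5
L[9]='a': occ=5, LF[9]=C('a')+5=1+5=6
L[10]='a': occ=6, LF[10]=C('a')+6=1+6=7
L[11]='a': occ=7, LF[11]=C('a')+7=1+7=8
L[12]='a': occ=8, LF[12]=C('a')+8=1+8=9
L[13]='b': occ=4, LF[13]=C('b')+4=10+4=14
L[14]='$': occ=0, LF[14]=C('$')+0=0+0=0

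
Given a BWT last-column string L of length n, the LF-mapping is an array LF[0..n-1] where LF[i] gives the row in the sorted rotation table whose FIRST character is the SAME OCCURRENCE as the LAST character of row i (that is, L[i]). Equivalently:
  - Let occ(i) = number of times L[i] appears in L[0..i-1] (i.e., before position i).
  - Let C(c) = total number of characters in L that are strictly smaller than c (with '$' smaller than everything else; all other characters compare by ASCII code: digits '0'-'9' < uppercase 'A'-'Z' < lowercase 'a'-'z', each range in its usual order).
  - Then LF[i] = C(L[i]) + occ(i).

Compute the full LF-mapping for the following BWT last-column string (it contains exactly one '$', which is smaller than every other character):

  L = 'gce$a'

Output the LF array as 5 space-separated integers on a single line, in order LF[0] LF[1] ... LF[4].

Char counts: '$':1, 'a':1, 'c':1, 'e':1, 'g':1
C (first-col start): C('$')=0, C('a')=1, C('c')=2, C('e')=3, C('g')=4
L[0]='g': occ=0, LF[0]=C('g')+0=4+0=4
L[1]='c': occ=0, LF[1]=C('c')+0=2+0=2
L[2]='e': occ=0, LF[2]=C('e')+0=3+0=3
L[3]='$': occ=0, LF[3]=C('$')+0=0+0=0
L[4]='a': occ=0, LF[4]=C('a')+0=1+0=1

Answer: 4 2 3 0 1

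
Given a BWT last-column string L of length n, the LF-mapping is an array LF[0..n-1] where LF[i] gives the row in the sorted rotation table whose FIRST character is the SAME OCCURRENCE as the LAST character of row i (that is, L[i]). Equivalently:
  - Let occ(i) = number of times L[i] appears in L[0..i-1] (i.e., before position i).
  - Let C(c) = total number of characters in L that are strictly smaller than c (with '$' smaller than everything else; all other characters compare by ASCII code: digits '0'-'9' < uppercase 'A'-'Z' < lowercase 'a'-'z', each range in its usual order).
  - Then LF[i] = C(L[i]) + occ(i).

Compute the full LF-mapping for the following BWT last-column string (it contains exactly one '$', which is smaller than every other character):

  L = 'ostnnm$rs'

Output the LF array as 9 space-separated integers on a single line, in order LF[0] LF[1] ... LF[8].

Char counts: '$':1, 'm':1, 'n':2, 'o':1, 'r':1, 's':2, 't':1
C (first-col start): C('$')=0, C('m')=1, C('n')=2, C('o')=4, C('r')=5, C('s')=6, C('t')=8
L[0]='o': occ=0, LF[0]=C('o')+0=4+0=4
L[1]='s': occ=0, LF[1]=C('s')+0=6+0=6
L[2]='t': occ=0, LF[2]=C('t')+0=8+0=8
L[3]='n': occ=0, LF[3]=C('n')+0=2+0=2
L[4]='n': occ=1, LF[4]=C('n')+1=2+1=3
L[5]='m': occ=0, LF[5]=C('m')+0=1+0=1
L[6]='$': occ=0, LF[6]=C('$')+0=0+0=0
L[7]='r': occ=0, LF[7]=C('r')+0=5+0=5
L[8]='s': occ=1, LF[8]=C('s')+1=6+1=7

Answer: 4 6 8 2 3 1 0 5 7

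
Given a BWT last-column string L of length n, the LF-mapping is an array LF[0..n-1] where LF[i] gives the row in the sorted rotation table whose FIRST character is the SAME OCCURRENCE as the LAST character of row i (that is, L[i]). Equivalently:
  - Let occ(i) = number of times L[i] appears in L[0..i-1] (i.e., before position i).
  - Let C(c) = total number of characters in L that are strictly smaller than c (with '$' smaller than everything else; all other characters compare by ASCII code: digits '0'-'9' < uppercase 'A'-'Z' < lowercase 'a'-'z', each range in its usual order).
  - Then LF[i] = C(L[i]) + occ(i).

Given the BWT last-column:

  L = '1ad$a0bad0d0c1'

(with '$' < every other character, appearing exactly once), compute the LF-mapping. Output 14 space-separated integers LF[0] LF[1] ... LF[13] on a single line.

Char counts: '$':1, '0':3, '1':2, 'a':3, 'b':1, 'c':1, 'd':3
C (first-col start): C('$')=0, C('0')=1, C('1')=4, C('a')=6, C('b')=9, C('c')=10, C('d')=11
L[0]='1': occ=0, LF[0]=C('1')+0=4+0=4
L[1]='a': occ=0, LF[1]=C('a')+0=6+0=6
L[2]='d': occ=0, LF[2]=C('d')+0=11+0=11
L[3]='$': occ=0, LF[3]=C('$')+0=0+0=0
L[4]='a': occ=1, LF[4]=C('a')+1=6+1=7
L[5]='0': occ=0, LF[5]=C('0')+0=1+0=1
L[6]='b': occ=0, LF[6]=C('b')+0=9+0=9
L[7]='a': occ=2, LF[7]=C('a')+2=6+2=8
L[8]='d': occ=1, LF[8]=C('d')+1=11+1=12
L[9]='0': occ=1, LF[9]=C('0')+1=1+1=2
L[10]='d': occ=2, LF[10]=C('d')+2=11+2=13
L[11]='0': occ=2, LF[11]=C('0')+2=1+2=3
L[12]='c': occ=0, LF[12]=C('c')+0=10+0=10
L[13]='1': occ=1, LF[13]=C('1')+1=4+1=5

Answer: 4 6 11 0 7 1 9 8 12 2 13 3 10 5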